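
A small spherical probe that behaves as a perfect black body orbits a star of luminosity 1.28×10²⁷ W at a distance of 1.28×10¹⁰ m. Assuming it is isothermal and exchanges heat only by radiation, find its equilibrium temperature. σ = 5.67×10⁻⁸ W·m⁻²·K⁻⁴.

T ≈ 1290 K

First find the stellar flux at distance d: S = L/(4πd²) = 1.28×10²⁷/(4π·(1.28×10¹⁰)²) = 6.217×10⁵ W/m².
For an isothermal sphere, absorbed (1−a)S·πr² = emitted σ·4πr²·T⁴, so T⁴ = (1−a)S/(4σ).
T⁴ = 1.00·6.217×10⁵/(4·5.67×10⁻⁸) = 2.741×10¹² K⁴.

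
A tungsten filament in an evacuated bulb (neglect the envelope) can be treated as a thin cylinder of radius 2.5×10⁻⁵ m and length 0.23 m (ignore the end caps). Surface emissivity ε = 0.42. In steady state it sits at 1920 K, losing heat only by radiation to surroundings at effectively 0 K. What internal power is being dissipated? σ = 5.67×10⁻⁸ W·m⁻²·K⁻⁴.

P ≈ 11.7 W

Steady state: P = εσA T⁴.
A = 2πrL = 3.613×10⁻⁵ m²; T⁴ = (1920)⁴ = 1.359×10¹³ K⁴.
P = 0.42 × 5.67×10⁻⁸ × 3.613×10⁻⁵ × 1.359×10¹³.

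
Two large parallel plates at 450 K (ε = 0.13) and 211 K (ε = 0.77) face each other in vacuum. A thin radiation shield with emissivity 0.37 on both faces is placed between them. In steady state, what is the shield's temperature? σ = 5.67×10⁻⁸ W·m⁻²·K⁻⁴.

T_s ≈ 327 K

In steady state the net flux on the hot side equals that on the cold side.
σ(T₁⁴−T_s⁴)/D₁ = σ(T_s⁴−T₂⁴)/D₂, with D₁ = 1/ε₁+1/ε_s−1 = 9.395, D₂ = 1/ε_s+1/ε₂−1 = 3.001.
Solve for T_s⁴: T_s⁴ = (D₂·T₁⁴ + D₁·T₂⁴)/(D₁+D₂) = 1.143×10¹⁰ K⁴.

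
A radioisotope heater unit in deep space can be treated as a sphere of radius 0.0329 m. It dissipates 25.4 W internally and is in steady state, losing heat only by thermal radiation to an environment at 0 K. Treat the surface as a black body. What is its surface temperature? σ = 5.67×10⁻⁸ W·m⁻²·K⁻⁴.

Steady state: internal power = radiated power, P = εσA T⁴.
Radiating area A = 4πr² = 0.01360 m².
T⁴ = P/(εσA) = 25.4/(1.0·5.67×10⁻⁸·0.01360) = 3.293×10¹⁰ K⁴.
T = (3.293×10¹⁰)^(1/4).

T ≈ 426 K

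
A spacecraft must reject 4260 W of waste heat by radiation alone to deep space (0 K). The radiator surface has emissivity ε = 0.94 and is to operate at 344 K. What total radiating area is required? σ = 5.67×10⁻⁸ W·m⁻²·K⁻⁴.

P = εσA T⁴ ⇒ A = P/(εσT⁴).
T⁴ = 1.400×10¹⁰ K⁴.
A = 4260/(0.94 × 5.67×10⁻⁸ × 1.400×10¹⁰).

A ≈ 5.71 m²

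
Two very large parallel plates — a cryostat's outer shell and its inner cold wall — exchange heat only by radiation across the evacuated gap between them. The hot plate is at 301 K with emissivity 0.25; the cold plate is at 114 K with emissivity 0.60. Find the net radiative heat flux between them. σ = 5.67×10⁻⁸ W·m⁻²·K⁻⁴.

For two infinite grey parallel plates, q = σ(T₁⁴ − T₂⁴)/(1/ε₁ + 1/ε₂ − 1).
T₁⁴ − T₂⁴ = 8.209×10⁹ − 1.689×10⁸ = 8.040×10⁹ K⁴.
1/ε₁ + 1/ε₂ − 1 = 4.000 + 1.667 − 1 = 4.667.
q = 5.67×10⁻⁸ × 8.040×10⁹ / 4.667.

q ≈ 97.7 W/m²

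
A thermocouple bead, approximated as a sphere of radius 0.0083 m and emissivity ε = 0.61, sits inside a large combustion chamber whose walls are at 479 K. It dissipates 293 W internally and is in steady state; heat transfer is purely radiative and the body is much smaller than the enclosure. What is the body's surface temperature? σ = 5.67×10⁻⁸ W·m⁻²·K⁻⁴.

For a small grey body in a large enclosure, net radiated power = εσA(T⁴ − T_w⁴).
Steady state: P = εσA(T⁴ − T_w⁴) with A = 4πr² = 8.657×10⁻⁴ m².
T⁴ = P/(εσA) + T_w⁴ = 293/(0.61·5.67×10⁻⁸·8.657×10⁻⁴) + (479)⁴
    = 9.786×10¹² + 5.264×10¹⁰ = 9.838×10¹² K⁴.

T ≈ 1770 K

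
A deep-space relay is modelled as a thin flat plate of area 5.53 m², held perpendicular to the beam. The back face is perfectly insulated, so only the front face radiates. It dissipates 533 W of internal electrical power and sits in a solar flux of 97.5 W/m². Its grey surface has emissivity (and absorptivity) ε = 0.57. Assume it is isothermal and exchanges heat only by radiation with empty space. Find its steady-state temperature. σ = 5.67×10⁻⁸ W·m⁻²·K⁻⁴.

At steady state, absorbed solar power + internal power = radiated power.
Absorbed: α·S·A_cross = 0.57·97.5·5.530 = 307.3 W (cross-section A).
Total input = 307.3 + 533 = 840.3 W.
Radiated: εσ·A_surf·T⁴ with A_surf = A = 5.530 m².
T⁴ = 840.3/(0.57·5.67×10⁻⁸·5.530) = 4.702×10⁹ K⁴.

T ≈ 262 K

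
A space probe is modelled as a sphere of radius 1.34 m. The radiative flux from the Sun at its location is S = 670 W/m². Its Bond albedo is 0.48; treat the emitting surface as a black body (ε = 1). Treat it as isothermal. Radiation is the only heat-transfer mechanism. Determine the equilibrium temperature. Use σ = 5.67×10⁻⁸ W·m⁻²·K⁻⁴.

T ≈ 198 K

At equilibrium, absorbed power = emitted power.
Absorbing cross-section = πr² = 5.641 m²; emitting surface = 4πr² = 22.56 m² (ratio 4).
(1−a)S·A_cross = εσ·A_surf·T⁴  ⇒  T⁴ = (1−a)S/(4σ).
T⁴ = 0.520·670/(4·5.67×10⁻⁸) = 1.536×10⁹ K⁴.
T = (1.536×10⁹)^(1/4).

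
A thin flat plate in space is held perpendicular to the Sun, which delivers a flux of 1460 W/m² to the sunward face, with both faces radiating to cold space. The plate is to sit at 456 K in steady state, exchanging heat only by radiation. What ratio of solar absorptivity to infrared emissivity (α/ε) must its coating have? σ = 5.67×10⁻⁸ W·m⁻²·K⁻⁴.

Balance: αS·A = εσ·2A·T⁴ ⇒ α/ε = 2σT⁴/S.
α/ε = 2·5.67×10⁻⁸·(456)⁴/1460 = 2·5.67×10⁻⁸·4.324×10¹⁰/1460.

α/ε ≈ 3.36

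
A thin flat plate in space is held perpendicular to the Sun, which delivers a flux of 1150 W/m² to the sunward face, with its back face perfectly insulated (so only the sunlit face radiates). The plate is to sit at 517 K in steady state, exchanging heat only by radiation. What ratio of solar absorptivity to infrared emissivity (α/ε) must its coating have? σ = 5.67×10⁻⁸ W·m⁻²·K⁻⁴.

α/ε ≈ 3.52

Balance: αS·A = εσ·1A·T⁴ ⇒ α/ε = σT⁴/S.
α/ε = 5.67×10⁻⁸·(517)⁴/1150 = 5.67×10⁻⁸·7.144×10¹⁰/1150.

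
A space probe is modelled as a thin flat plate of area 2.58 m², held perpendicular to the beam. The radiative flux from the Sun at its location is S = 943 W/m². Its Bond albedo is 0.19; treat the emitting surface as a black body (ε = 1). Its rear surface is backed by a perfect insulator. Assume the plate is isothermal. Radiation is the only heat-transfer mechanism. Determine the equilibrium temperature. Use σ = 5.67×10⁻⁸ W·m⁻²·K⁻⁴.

At equilibrium, absorbed power = emitted power.
Absorbing cross-section = A = 2.580 m²; emitting surface = A = 2.580 m² (ratio 1).
(1−a)S·A_cross = εσ·A_surf·T⁴  ⇒  T⁴ = (1−a)S/(1σ).
T⁴ = 0.810·943/(1·5.67×10⁻⁸) = 1.347×10¹⁰ K⁴.
T = (1.347×10¹⁰)^(1/4).

T ≈ 341 K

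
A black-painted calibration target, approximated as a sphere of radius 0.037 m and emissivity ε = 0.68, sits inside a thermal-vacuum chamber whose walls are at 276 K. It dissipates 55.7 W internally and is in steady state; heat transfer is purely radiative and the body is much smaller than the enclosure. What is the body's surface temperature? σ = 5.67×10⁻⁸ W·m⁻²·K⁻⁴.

For a small grey body in a large enclosure, net radiated power = εσA(T⁴ − T_w⁴).
Steady state: P = εσA(T⁴ − T_w⁴) with A = 4πr² = 0.01720 m².
T⁴ = P/(εσA) + T_w⁴ = 55.7/(0.68·5.67×10⁻⁸·0.01720) + (276)⁴
    = 8.397×10¹⁰ + 5.803×10⁹ = 8.978×10¹⁰ K⁴.

T ≈ 547 K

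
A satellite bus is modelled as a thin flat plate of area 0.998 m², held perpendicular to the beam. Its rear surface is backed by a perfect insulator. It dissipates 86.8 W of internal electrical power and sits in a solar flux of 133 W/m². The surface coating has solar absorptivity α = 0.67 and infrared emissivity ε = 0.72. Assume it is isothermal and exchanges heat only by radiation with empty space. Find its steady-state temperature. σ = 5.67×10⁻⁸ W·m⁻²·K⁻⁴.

At steady state, absorbed solar power + internal power = radiated power.
Absorbed: α·S·A_cross = 0.67·133·0.9980 = 88.93 W (cross-section A).
Total input = 88.93 + 86.8 = 175.7 W.
Radiated: εσ·A_surf·T⁴ with A_surf = A = 0.9980 m².
T⁴ = 175.7/(0.72·5.67×10⁻⁸·0.9980) = 4.313×10⁹ K⁴.

T ≈ 256 K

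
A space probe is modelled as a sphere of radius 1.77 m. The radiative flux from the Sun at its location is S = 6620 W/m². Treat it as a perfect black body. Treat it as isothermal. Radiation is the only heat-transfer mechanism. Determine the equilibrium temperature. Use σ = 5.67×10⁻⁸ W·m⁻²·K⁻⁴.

T ≈ 413 K

At equilibrium, absorbed power = emitted power.
Absorbing cross-section = πr² = 9.842 m²; emitting surface = 4πr² = 39.37 m² (ratio 4).
S·A_cross = εσ·A_surf·T⁴  ⇒  T⁴ = S/(4σ).
T⁴ = 1.00·6620/(4·5.67×10⁻⁸) = 2.919×10¹⁰ K⁴.
T = (2.919×10¹⁰)^(1/4).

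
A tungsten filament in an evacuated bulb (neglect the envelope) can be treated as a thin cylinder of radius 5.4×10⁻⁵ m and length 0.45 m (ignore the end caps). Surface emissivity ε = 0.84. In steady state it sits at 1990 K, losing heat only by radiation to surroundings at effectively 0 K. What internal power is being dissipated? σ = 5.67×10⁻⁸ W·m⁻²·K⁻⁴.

P ≈ 114 W

Steady state: P = εσA T⁴.
A = 2πrL = 1.527×10⁻⁴ m²; T⁴ = (1990)⁴ = 1.568×10¹³ K⁴.
P = 0.84 × 5.67×10⁻⁸ × 1.527×10⁻⁴ × 1.568×10¹³.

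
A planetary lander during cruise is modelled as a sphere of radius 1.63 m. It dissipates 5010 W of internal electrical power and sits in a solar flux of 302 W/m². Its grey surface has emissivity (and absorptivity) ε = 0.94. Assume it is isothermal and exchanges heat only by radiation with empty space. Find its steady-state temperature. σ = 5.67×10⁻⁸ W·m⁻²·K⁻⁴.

At steady state, absorbed solar power + internal power = radiated power.
Absorbed: α·S·A_cross = 0.94·302·8.347 = 2370 W (cross-section πr²).
Total input = 2370 + 5010 = 7380 W.
Radiated: εσ·A_surf·T⁴ with A_surf = 4πr² = 33.39 m².
T⁴ = 7380/(0.94·5.67×10⁻⁸·33.39) = 4.147×10⁹ K⁴.

T ≈ 254 K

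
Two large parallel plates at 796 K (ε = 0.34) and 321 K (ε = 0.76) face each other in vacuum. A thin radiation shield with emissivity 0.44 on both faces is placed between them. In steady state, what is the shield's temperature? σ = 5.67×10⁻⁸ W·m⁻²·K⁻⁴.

In steady state the net flux on the hot side equals that on the cold side.
σ(T₁⁴−T_s⁴)/D₁ = σ(T_s⁴−T₂⁴)/D₂, with D₁ = 1/ε₁+1/ε_s−1 = 4.214, D₂ = 1/ε_s+1/ε₂−1 = 2.589.
Solve for T_s⁴: T_s⁴ = (D₂·T₁⁴ + D₁·T₂⁴)/(D₁+D₂) = 1.593×10¹¹ K⁴.

T_s ≈ 632 K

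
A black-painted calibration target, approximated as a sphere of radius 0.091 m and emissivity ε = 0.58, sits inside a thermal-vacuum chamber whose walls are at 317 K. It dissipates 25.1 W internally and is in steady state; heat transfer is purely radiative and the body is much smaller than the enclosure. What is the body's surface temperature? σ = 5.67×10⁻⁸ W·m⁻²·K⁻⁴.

For a small grey body in a large enclosure, net radiated power = εσA(T⁴ − T_w⁴).
Steady state: P = εσA(T⁴ − T_w⁴) with A = 4πr² = 0.1041 m².
T⁴ = P/(εσA) + T_w⁴ = 25.1/(0.58·5.67×10⁻⁸·0.1041) + (317)⁴
    = 7.334×10⁹ + 1.010×10¹⁰ = 1.743×10¹⁰ K⁴.

T ≈ 363 K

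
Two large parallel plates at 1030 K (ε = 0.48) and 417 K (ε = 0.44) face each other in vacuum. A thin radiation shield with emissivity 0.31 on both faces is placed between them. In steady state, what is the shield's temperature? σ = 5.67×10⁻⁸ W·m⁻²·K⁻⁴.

In steady state the net flux on the hot side equals that on the cold side.
σ(T₁⁴−T_s⁴)/D₁ = σ(T_s⁴−T₂⁴)/D₂, with D₁ = 1/ε₁+1/ε_s−1 = 4.309, D₂ = 1/ε_s+1/ε₂−1 = 4.499.
Solve for T_s⁴: T_s⁴ = (D₂·T₁⁴ + D₁·T₂⁴)/(D₁+D₂) = 5.896×10¹¹ K⁴.

T_s ≈ 876 K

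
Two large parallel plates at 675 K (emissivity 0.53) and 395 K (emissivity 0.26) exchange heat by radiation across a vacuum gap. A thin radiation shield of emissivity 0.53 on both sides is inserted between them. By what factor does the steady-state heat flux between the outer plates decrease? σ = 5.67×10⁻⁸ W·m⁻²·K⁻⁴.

factor ≈ 1.59

Without shield: q₀ = σΔ(T⁴)/(1/ε₁+1/ε₂−1) with denominator 4.733.
With shield the two gaps are in series; the resistances add: (1/ε₁+1/ε_s−1)+(1/ε_s+1/ε₂−1) = 2.774+4.733 = 7.507.
Heat-flux ratio q₀/q = 7.507/4.733.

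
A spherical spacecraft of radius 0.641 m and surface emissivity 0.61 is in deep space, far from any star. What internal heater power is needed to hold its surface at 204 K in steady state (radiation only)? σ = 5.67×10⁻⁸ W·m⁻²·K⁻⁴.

P ≈ 309 W

P = εσ·4πr²·T⁴.
4πr² = 5.163 m²; T⁴ = 1.732×10⁹ K⁴.
P = 0.61·5.67×10⁻⁸·5.163·1.732×10⁹.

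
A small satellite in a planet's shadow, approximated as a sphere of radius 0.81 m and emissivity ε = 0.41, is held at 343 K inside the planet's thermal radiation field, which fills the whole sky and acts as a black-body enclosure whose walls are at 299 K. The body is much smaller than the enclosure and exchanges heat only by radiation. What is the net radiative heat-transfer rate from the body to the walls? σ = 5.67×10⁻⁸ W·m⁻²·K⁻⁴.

P_net ≈ 1120 W

For a small grey body in a large enclosure: P_net = εσA(T_body⁴ − T_wall⁴).
A = 4πr² = 8.245 m²; T_body⁴ − T_wall⁴ = 1.384×10¹⁰ − 7.993×10⁹ = 5.849×10⁹ K⁴.
|P_net| = 0.41·5.67×10⁻⁸·8.245·5.849×10⁹.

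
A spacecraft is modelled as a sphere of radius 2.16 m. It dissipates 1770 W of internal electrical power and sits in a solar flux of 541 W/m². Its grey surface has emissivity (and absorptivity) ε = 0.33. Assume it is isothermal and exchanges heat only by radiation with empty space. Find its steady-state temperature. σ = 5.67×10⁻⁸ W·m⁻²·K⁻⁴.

T ≈ 251 K

At steady state, absorbed solar power + internal power = radiated power.
Absorbed: α·S·A_cross = 0.33·541·14.66 = 2617 W (cross-section πr²).
Total input = 2617 + 1770 = 4387 W.
Radiated: εσ·A_surf·T⁴ with A_surf = 4πr² = 58.63 m².
T⁴ = 4387/(0.33·5.67×10⁻⁸·58.63) = 3.999×10⁹ K⁴.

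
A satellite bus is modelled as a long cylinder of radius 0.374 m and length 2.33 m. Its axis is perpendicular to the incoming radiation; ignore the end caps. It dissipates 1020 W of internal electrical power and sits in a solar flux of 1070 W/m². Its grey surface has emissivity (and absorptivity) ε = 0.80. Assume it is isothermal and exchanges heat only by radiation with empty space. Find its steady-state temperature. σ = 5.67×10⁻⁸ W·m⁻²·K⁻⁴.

At steady state, absorbed solar power + internal power = radiated power.
Absorbed: α·S·A_cross = 0.80·1070·1.743 = 1492 W (cross-section 2rL).
Total input = 1492 + 1020 = 2512 W.
Radiated: εσ·A_surf·T⁴ with A_surf = 2πrL = 5.475 m².
T⁴ = 2512/(0.80·5.67×10⁻⁸·5.475) = 1.011×10¹⁰ K⁴.

T ≈ 317 K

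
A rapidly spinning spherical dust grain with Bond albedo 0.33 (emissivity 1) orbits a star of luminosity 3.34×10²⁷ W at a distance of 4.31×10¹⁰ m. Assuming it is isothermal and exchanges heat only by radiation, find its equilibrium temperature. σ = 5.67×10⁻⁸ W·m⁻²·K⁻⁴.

T ≈ 806 K

First find the stellar flux at distance d: S = L/(4πd²) = 3.34×10²⁷/(4π·(4.31×10¹⁰)²) = 1.431×10⁵ W/m².
For an isothermal sphere, absorbed (1−a)S·πr² = emitted σ·4πr²·T⁴, so T⁴ = (1−a)S/(4σ).
T⁴ = 0.670·1.431×10⁵/(4·5.67×10⁻⁸) = 4.227×10¹¹ K⁴.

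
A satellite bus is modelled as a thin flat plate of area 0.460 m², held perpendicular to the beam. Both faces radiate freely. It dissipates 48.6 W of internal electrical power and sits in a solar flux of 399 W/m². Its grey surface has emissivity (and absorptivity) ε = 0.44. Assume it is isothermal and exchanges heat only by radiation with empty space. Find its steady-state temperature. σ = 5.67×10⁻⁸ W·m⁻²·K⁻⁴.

At steady state, absorbed solar power + internal power = radiated power.
Absorbed: α·S·A_cross = 0.44·399·0.4600 = 80.76 W (cross-section A).
Total input = 80.76 + 48.6 = 129.4 W.
Radiated: εσ·A_surf·T⁴ with A_surf = 2A = 0.9200 m².
T⁴ = 129.4/(0.44·5.67×10⁻⁸·0.9200) = 5.636×10⁹ K⁴.

T ≈ 274 K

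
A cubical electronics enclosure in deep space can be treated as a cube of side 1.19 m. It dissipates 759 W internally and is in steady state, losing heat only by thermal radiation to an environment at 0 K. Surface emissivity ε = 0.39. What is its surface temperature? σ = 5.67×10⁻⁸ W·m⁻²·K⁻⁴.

Steady state: internal power = radiated power, P = εσA T⁴.
Radiating area A = 6L² = 8.497 m².
T⁴ = P/(εσA) = 759/(0.39·5.67×10⁻⁸·8.497) = 4.040×10⁹ K⁴.
T = (4.040×10⁹)^(1/4).

T ≈ 252 K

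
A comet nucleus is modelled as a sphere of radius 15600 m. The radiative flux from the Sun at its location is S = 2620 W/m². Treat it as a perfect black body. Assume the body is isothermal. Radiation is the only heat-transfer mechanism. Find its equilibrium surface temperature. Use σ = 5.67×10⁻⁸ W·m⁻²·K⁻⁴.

T ≈ 328 K

At equilibrium, absorbed power = emitted power.
Absorbing cross-section = πr² = 7.645×10⁸ m²; emitting surface = 4πr² = 3.058×10⁹ m² (ratio 4).
S·A_cross = εσ·A_surf·T⁴  ⇒  T⁴ = S/(4σ).
T⁴ = 1.00·2620/(4·5.67×10⁻⁸) = 1.155×10¹⁰ K⁴.
T = (1.155×10¹⁰)^(1/4).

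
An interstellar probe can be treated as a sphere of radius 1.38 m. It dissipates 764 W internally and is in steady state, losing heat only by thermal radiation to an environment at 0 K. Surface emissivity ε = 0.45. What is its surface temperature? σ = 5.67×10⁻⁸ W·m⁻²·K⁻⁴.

Steady state: internal power = radiated power, P = εσA T⁴.
Radiating area A = 4πr² = 23.93 m².
T⁴ = P/(εσA) = 764/(0.45·5.67×10⁻⁸·23.93) = 1.251×10⁹ K⁴.
T = (1.251×10⁹)^(1/4).

T ≈ 188 K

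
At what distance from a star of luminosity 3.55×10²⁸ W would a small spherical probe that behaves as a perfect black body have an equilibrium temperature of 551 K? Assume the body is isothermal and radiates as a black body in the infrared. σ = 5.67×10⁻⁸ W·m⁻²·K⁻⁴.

For an isothermal black-emitting sphere, (1−a)S·πr² = σ·4πr²·T⁴ ⇒ S = 4σT⁴/(1−a).
S = 4·5.67×10⁻⁸·(551)⁴/1.00 = 20900 W/m².
Flux falls as S = L/(4πd²), so d = √(L/(4πS)) = √(3.55×10²⁸/(4π·20900)).

d ≈ 3.68×10¹¹ m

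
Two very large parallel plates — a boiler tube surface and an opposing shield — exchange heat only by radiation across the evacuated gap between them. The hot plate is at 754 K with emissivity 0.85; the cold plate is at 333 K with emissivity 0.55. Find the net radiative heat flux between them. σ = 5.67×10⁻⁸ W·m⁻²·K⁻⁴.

q ≈ 8840 W/m²

For two infinite grey parallel plates, q = σ(T₁⁴ − T₂⁴)/(1/ε₁ + 1/ε₂ − 1).
T₁⁴ − T₂⁴ = 3.232×10¹¹ − 1.230×10¹⁰ = 3.109×10¹¹ K⁴.
1/ε₁ + 1/ε₂ − 1 = 1.176 + 1.818 − 1 = 1.995.
q = 5.67×10⁻⁸ × 3.109×10¹¹ / 1.995.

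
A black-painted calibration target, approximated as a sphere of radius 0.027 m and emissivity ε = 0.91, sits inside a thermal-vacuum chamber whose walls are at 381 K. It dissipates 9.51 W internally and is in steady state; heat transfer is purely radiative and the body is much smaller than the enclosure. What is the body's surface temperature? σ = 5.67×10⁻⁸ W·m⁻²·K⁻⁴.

T ≈ 451 K

For a small grey body in a large enclosure, net radiated power = εσA(T⁴ − T_w⁴).
Steady state: P = εσA(T⁴ − T_w⁴) with A = 4πr² = 0.009161 m².
T⁴ = P/(εσA) + T_w⁴ = 9.51/(0.91·5.67×10⁻⁸·0.009161) + (381)⁴
    = 2.012×10¹⁰ + 2.107×10¹⁰ = 4.119×10¹⁰ K⁴.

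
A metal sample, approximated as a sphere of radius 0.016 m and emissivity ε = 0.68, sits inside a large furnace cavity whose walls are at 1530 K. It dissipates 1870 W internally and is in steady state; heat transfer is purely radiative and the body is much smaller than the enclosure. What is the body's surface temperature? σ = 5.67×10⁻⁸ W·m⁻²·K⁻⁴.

For a small grey body in a large enclosure, net radiated power = εσA(T⁴ − T_w⁴).
Steady state: P = εσA(T⁴ − T_w⁴) with A = 4πr² = 0.003217 m².
T⁴ = P/(εσA) + T_w⁴ = 1870/(0.68·5.67×10⁻⁸·0.003217) + (1530)⁴
    = 1.508×10¹³ + 5.480×10¹² = 2.056×10¹³ K⁴.

T ≈ 2130 K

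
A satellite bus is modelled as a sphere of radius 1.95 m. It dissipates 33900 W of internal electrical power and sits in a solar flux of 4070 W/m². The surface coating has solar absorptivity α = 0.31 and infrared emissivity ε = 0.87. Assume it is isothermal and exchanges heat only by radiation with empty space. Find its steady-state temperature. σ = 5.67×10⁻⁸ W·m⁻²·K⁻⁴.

T ≈ 380 K

At steady state, absorbed solar power + internal power = radiated power.
Absorbed: α·S·A_cross = 0.31·4070·11.95 = 15070 W (cross-section πr²).
Total input = 15070 + 33900 = 48970 W.
Radiated: εσ·A_surf·T⁴ with A_surf = 4πr² = 47.78 m².
T⁴ = 48970/(0.87·5.67×10⁻⁸·47.78) = 2.078×10¹⁰ K⁴.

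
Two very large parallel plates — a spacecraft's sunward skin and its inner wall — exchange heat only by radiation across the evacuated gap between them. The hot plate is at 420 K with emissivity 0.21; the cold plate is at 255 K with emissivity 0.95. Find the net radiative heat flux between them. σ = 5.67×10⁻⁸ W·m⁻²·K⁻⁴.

q ≈ 317 W/m²

For two infinite grey parallel plates, q = σ(T₁⁴ − T₂⁴)/(1/ε₁ + 1/ε₂ − 1).
T₁⁴ − T₂⁴ = 3.112×10¹⁰ − 4.228×10⁹ = 2.689×10¹⁰ K⁴.
1/ε₁ + 1/ε₂ − 1 = 4.762 + 1.053 − 1 = 4.815.
q = 5.67×10⁻⁸ × 2.689×10¹⁰ / 4.815.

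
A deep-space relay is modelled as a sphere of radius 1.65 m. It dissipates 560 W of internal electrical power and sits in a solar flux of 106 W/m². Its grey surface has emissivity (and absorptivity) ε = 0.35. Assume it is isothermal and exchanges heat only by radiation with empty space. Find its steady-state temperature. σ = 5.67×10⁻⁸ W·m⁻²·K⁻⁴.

At steady state, absorbed solar power + internal power = radiated power.
Absorbed: α·S·A_cross = 0.35·106·8.553 = 317.3 W (cross-section πr²).
Total input = 317.3 + 560 = 877.3 W.
Radiated: εσ·A_surf·T⁴ with A_surf = 4πr² = 34.21 m².
T⁴ = 877.3/(0.35·5.67×10⁻⁸·34.21) = 1.292×10⁹ K⁴.

T ≈ 190 K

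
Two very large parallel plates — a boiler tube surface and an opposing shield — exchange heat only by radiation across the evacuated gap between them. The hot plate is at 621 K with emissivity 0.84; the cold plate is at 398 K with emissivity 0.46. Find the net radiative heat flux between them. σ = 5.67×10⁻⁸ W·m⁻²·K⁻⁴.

q ≈ 2960 W/m²

For two infinite grey parallel plates, q = σ(T₁⁴ − T₂⁴)/(1/ε₁ + 1/ε₂ − 1).
T₁⁴ − T₂⁴ = 1.487×10¹¹ − 2.509×10¹⁰ = 1.236×10¹¹ K⁴.
1/ε₁ + 1/ε₂ − 1 = 1.190 + 2.174 − 1 = 2.364.
q = 5.67×10⁻⁸ × 1.236×10¹¹ / 2.364.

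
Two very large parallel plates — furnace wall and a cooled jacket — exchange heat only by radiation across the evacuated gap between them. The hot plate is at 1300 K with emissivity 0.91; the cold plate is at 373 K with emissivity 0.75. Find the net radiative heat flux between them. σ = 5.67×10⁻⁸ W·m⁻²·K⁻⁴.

q ≈ 1.12×10⁵ W/m²

For two infinite grey parallel plates, q = σ(T₁⁴ − T₂⁴)/(1/ε₁ + 1/ε₂ − 1).
T₁⁴ − T₂⁴ = 2.856×10¹² − 1.936×10¹⁰ = 2.837×10¹² K⁴.
1/ε₁ + 1/ε₂ − 1 = 1.099 + 1.333 − 1 = 1.432.
q = 5.67×10⁻⁸ × 2.837×10¹² / 1.432.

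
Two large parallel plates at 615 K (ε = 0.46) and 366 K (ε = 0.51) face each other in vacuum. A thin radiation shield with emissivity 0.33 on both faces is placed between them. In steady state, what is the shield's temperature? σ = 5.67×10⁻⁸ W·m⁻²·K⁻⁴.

In steady state the net flux on the hot side equals that on the cold side.
σ(T₁⁴−T_s⁴)/D₁ = σ(T_s⁴−T₂⁴)/D₂, with D₁ = 1/ε₁+1/ε_s−1 = 4.204, D₂ = 1/ε_s+1/ε₂−1 = 3.991.
Solve for T_s⁴: T_s⁴ = (D₂·T₁⁴ + D₁·T₂⁴)/(D₁+D₂) = 7.887×10¹⁰ K⁴.

T_s ≈ 530 K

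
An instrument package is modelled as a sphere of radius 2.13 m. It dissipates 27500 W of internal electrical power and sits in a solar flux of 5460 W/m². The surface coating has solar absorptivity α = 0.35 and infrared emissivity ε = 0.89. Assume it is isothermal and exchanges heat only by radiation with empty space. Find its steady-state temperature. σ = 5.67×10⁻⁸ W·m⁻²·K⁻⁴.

At steady state, absorbed solar power + internal power = radiated power.
Absorbed: α·S·A_cross = 0.35·5460·14.25 = 27240 W (cross-section πr²).
Total input = 27240 + 27500 = 54740 W.
Radiated: εσ·A_surf·T⁴ with A_surf = 4πr² = 57.01 m².
T⁴ = 54740/(0.89·5.67×10⁻⁸·57.01) = 1.903×10¹⁰ K⁴.

T ≈ 371 K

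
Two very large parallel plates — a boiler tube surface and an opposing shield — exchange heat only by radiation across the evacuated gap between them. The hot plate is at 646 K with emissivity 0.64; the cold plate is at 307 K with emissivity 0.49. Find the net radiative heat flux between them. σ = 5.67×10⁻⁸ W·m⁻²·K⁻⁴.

q ≈ 3600 W/m²

For two infinite grey parallel plates, q = σ(T₁⁴ − T₂⁴)/(1/ε₁ + 1/ε₂ − 1).
T₁⁴ − T₂⁴ = 1.742×10¹¹ − 8.883×10⁹ = 1.653×10¹¹ K⁴.
1/ε₁ + 1/ε₂ − 1 = 1.562 + 2.041 − 1 = 2.603.
q = 5.67×10⁻⁸ × 1.653×10¹¹ / 2.603.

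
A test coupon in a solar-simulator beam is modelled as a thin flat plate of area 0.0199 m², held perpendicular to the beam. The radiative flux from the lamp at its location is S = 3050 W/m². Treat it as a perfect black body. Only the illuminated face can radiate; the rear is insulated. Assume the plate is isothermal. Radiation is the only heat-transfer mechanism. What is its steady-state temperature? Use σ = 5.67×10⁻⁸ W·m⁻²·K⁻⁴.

At equilibrium, absorbed power = emitted power.
Absorbing cross-section = A = 0.01990 m²; emitting surface = A = 0.01990 m² (ratio 1).
S·A_cross = εσ·A_surf·T⁴  ⇒  T⁴ = S/(1σ).
T⁴ = 1.00·3050/(1·5.67×10⁻⁸) = 5.379×10¹⁰ K⁴.
T = (5.379×10¹⁰)^(1/4).

T ≈ 482 K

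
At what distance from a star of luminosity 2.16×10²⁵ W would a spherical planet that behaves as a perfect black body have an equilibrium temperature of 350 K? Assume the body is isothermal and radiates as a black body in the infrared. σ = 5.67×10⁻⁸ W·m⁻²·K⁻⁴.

d ≈ 2.25×10¹⁰ m

For an isothermal black-emitting sphere, (1−a)S·πr² = σ·4πr²·T⁴ ⇒ S = 4σT⁴/(1−a).
S = 4·5.67×10⁻⁸·(350)⁴/1.00 = 3403 W/m².
Flux falls as S = L/(4πd²), so d = √(L/(4πS)) = √(2.16×10²⁵/(4π·3403)).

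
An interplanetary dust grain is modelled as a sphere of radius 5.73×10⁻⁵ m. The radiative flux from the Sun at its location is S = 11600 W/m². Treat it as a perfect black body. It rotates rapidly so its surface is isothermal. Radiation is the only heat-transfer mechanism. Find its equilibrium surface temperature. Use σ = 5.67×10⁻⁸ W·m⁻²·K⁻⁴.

At equilibrium, absorbed power = emitted power.
Absorbing cross-section = πr² = 1.031×10⁻⁸ m²; emitting surface = 4πr² = 4.126×10⁻⁸ m² (ratio 4).
S·A_cross = εσ·A_surf·T⁴  ⇒  T⁴ = S/(4σ).
T⁴ = 1.00·11600/(4·5.67×10⁻⁸) = 5.115×10¹⁰ K⁴.
T = (5.115×10¹⁰)^(1/4).

T ≈ 476 K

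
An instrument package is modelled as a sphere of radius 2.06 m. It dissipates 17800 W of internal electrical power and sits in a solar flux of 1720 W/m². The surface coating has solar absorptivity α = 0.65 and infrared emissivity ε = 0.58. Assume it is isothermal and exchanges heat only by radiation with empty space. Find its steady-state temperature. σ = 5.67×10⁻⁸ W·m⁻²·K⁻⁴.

T ≈ 370 K

At steady state, absorbed solar power + internal power = radiated power.
Absorbed: α·S·A_cross = 0.65·1720·13.33 = 14900 W (cross-section πr²).
Total input = 14900 + 17800 = 32700 W.
Radiated: εσ·A_surf·T⁴ with A_surf = 4πr² = 53.33 m².
T⁴ = 32700/(0.58·5.67×10⁻⁸·53.33) = 1.865×10¹⁰ K⁴.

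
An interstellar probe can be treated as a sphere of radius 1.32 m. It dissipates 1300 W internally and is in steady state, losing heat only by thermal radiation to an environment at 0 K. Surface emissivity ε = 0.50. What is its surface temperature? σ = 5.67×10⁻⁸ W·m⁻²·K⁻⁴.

Steady state: internal power = radiated power, P = εσA T⁴.
Radiating area A = 4πr² = 21.90 m².
T⁴ = P/(εσA) = 1300/(0.50·5.67×10⁻⁸·21.90) = 2.094×10⁹ K⁴.
T = (2.094×10⁹)^(1/4).

T ≈ 214 K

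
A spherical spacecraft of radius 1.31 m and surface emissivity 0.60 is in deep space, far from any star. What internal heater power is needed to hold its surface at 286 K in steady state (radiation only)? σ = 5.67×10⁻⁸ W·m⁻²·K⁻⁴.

P ≈ 4910 W

P = εσ·4πr²·T⁴.
4πr² = 21.57 m²; T⁴ = 6.691×10⁹ K⁴.
P = 0.60·5.67×10⁻⁸·21.57·6.691×10⁹.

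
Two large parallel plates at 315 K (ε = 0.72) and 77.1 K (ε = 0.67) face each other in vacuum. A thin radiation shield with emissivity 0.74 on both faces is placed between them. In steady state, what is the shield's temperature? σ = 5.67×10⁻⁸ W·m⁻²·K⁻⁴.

In steady state the net flux on the hot side equals that on the cold side.
σ(T₁⁴−T_s⁴)/D₁ = σ(T_s⁴−T₂⁴)/D₂, with D₁ = 1/ε₁+1/ε_s−1 = 1.740, D₂ = 1/ε_s+1/ε₂−1 = 1.844.
Solve for T_s⁴: T_s⁴ = (D₂·T₁⁴ + D₁·T₂⁴)/(D₁+D₂) = 5.082×10⁹ K⁴.

T_s ≈ 267 K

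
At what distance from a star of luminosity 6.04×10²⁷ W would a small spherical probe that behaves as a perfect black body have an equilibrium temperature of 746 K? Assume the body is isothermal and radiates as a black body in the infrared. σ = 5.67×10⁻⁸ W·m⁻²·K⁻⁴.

For an isothermal black-emitting sphere, (1−a)S·πr² = σ·4πr²·T⁴ ⇒ S = 4σT⁴/(1−a).
S = 4·5.67×10⁻⁸·(746)⁴/1.00 = 70240 W/m².
Flux falls as S = L/(4πd²), so d = √(L/(4πS)) = √(6.04×10²⁷/(4π·70240)).

d ≈ 8.27×10¹⁰ m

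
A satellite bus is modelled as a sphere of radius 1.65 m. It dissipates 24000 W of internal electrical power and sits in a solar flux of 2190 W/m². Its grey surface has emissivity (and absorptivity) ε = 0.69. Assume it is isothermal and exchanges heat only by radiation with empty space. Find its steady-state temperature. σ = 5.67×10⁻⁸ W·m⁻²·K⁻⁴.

At steady state, absorbed solar power + internal power = radiated power.
Absorbed: α·S·A_cross = 0.69·2190·8.553 = 12920 W (cross-section πr²).
Total input = 12920 + 24000 = 36920 W.
Radiated: εσ·A_surf·T⁴ with A_surf = 4πr² = 34.21 m².
T⁴ = 36920/(0.69·5.67×10⁻⁸·34.21) = 2.759×10¹⁰ K⁴.

T ≈ 408 K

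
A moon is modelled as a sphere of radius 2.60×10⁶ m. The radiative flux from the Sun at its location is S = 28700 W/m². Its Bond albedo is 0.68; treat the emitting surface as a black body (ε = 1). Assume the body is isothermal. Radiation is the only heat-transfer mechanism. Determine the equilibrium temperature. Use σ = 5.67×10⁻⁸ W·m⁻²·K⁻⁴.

At equilibrium, absorbed power = emitted power.
Absorbing cross-section = πr² = 2.124×10¹³ m²; emitting surface = 4πr² = 8.495×10¹³ m² (ratio 4).
(1−a)S·A_cross = εσ·A_surf·T⁴  ⇒  T⁴ = (1−a)S/(4σ).
T⁴ = 0.320·28700/(4·5.67×10⁻⁸) = 4.049×10¹⁰ K⁴.
T = (4.049×10¹⁰)^(1/4).

T ≈ 449 K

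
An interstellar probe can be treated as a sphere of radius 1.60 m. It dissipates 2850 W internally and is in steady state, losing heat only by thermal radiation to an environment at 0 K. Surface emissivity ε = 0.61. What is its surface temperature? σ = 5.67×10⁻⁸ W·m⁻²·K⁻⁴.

Steady state: internal power = radiated power, P = εσA T⁴.
Radiating area A = 4πr² = 32.17 m².
T⁴ = P/(εσA) = 2850/(0.61·5.67×10⁻⁸·32.17) = 2.561×10⁹ K⁴.
T = (2.561×10⁹)^(1/4).

T ≈ 225 K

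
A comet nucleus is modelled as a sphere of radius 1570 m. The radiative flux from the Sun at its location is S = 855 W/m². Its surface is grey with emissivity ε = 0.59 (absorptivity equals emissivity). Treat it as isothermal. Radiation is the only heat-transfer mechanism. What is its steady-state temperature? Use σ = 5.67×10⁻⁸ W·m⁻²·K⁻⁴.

T ≈ 248 K

At equilibrium, absorbed power = emitted power.
Absorbing cross-section = πr² = 7.744×10⁶ m²; emitting surface = 4πr² = 3.097×10⁷ m² (ratio 4).
εS·A_cross = εσ·A_surf·T⁴  ⇒  T⁴ = S/(4σ)   (ε cancels).
T⁴ = 855/(4·5.67×10⁻⁸) = 3.770×10⁹ K⁴.
T = (3.770×10⁹)^(1/4).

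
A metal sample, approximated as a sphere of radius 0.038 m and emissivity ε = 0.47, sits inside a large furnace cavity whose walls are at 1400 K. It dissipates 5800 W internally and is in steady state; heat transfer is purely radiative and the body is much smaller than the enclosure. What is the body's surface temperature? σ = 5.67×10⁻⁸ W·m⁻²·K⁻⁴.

T ≈ 1990 K

For a small grey body in a large enclosure, net radiated power = εσA(T⁴ − T_w⁴).
Steady state: P = εσA(T⁴ − T_w⁴) with A = 4πr² = 0.01815 m².
T⁴ = P/(εσA) + T_w⁴ = 5800/(0.47·5.67×10⁻⁸·0.01815) + (1400)⁴
    = 1.199×10¹³ + 3.842×10¹² = 1.584×10¹³ K⁴.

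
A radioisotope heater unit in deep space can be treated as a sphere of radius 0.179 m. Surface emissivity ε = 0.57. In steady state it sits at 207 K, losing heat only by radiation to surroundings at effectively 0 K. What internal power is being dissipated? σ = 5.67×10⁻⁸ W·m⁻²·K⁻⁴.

P ≈ 23.9 W

Steady state: P = εσA T⁴.
A = 4πr² = 0.4026 m²; T⁴ = (207)⁴ = 1.836×10⁹ K⁴.
P = 0.57 × 5.67×10⁻⁸ × 0.4026 × 1.836×10⁹.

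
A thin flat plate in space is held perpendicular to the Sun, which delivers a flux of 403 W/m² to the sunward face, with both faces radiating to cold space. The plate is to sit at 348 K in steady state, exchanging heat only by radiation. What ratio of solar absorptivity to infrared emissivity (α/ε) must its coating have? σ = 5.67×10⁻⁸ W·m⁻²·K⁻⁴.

Balance: αS·A = εσ·2A·T⁴ ⇒ α/ε = 2σT⁴/S.
α/ε = 2·5.67×10⁻⁸·(348)⁴/403 = 2·5.67×10⁻⁸·1.467×10¹⁰/403.

α/ε ≈ 4.13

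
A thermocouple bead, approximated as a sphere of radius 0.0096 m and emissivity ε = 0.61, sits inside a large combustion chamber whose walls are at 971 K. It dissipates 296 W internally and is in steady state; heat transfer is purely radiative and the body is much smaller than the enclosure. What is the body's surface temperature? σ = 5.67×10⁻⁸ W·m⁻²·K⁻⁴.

For a small grey body in a large enclosure, net radiated power = εσA(T⁴ − T_w⁴).
Steady state: P = εσA(T⁴ − T_w⁴) with A = 4πr² = 0.001158 m².
T⁴ = P/(εσA) + T_w⁴ = 296/(0.61·5.67×10⁻⁸·0.001158) + (971)⁴
    = 7.390×10¹² + 8.889×10¹¹ = 8.279×10¹² K⁴.

T ≈ 1700 K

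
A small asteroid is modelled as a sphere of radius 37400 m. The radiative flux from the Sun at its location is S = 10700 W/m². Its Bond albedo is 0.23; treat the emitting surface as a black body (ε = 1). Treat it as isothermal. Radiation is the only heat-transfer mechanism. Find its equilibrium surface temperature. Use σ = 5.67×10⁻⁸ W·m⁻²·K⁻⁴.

At equilibrium, absorbed power = emitted power.
Absorbing cross-section = πr² = 4.394×10⁹ m²; emitting surface = 4πr² = 1.758×10¹⁰ m² (ratio 4).
(1−a)S·A_cross = εσ·A_surf·T⁴  ⇒  T⁴ = (1−a)S/(4σ).
T⁴ = 0.770·10700/(4·5.67×10⁻⁸) = 3.633×10¹⁰ K⁴.
T = (3.633×10¹⁰)^(1/4).

T ≈ 437 K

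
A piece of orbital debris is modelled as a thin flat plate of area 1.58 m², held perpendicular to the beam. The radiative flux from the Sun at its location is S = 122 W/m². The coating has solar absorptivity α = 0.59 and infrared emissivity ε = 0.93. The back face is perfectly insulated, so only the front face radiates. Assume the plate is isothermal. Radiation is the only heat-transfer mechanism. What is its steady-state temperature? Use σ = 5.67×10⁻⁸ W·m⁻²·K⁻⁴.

At equilibrium, absorbed power = emitted power.
Absorbing cross-section = A = 1.580 m²; emitting surface = A = 1.580 m² (ratio 1).
αS·A_cross = εσ·A_surf·T⁴  ⇒  T⁴ = αS/(ε·1σ).
T⁴ = 0.590·122/(0.93·1·5.67×10⁻⁸) = 1.365×10⁹ K⁴.
T = (1.365×10⁹)^(1/4).

T ≈ 192 K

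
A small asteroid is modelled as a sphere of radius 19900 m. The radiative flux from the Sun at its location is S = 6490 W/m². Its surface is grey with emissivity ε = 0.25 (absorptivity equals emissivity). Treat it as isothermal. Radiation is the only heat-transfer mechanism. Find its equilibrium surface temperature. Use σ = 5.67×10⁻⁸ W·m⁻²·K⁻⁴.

At equilibrium, absorbed power = emitted power.
Absorbing cross-section = πr² = 1.244×10⁹ m²; emitting surface = 4πr² = 4.976×10⁹ m² (ratio 4).
εS·A_cross = εσ·A_surf·T⁴  ⇒  T⁴ = S/(4σ)   (ε cancels).
T⁴ = 6490/(4·5.67×10⁻⁸) = 2.862×10¹⁰ K⁴.
T = (2.862×10¹⁰)^(1/4).

T ≈ 411 K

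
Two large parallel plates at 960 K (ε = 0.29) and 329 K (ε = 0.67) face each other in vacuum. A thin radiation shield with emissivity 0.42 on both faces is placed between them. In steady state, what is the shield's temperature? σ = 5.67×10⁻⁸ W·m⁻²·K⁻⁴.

In steady state the net flux on the hot side equals that on the cold side.
σ(T₁⁴−T_s⁴)/D₁ = σ(T_s⁴−T₂⁴)/D₂, with D₁ = 1/ε₁+1/ε_s−1 = 4.829, D₂ = 1/ε_s+1/ε₂−1 = 2.873.
Solve for T_s⁴: T_s⁴ = (D₂·T₁⁴ + D₁·T₂⁴)/(D₁+D₂) = 3.242×10¹¹ K⁴.

T_s ≈ 755 K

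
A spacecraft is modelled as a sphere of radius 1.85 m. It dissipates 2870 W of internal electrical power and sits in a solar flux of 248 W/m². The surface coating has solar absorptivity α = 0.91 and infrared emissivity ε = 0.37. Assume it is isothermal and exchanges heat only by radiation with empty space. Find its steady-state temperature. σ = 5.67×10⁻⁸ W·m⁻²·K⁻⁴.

At steady state, absorbed solar power + internal power = radiated power.
Absorbed: α·S·A_cross = 0.91·248·10.75 = 2427 W (cross-section πr²).
Total input = 2427 + 2870 = 5297 W.
Radiated: εσ·A_surf·T⁴ with A_surf = 4πr² = 43.01 m².
T⁴ = 5297/(0.37·5.67×10⁻⁸·43.01) = 5.870×10⁹ K⁴.

T ≈ 277 K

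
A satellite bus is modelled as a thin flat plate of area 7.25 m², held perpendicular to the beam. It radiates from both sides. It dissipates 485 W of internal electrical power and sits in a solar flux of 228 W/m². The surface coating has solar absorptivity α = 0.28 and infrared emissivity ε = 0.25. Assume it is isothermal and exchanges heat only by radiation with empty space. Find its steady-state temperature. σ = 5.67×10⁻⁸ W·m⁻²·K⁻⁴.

At steady state, absorbed solar power + internal power = radiated power.
Absorbed: α·S·A_cross = 0.28·228·7.250 = 462.8 W (cross-section A).
Total input = 462.8 + 485 = 947.8 W.
Radiated: εσ·A_surf·T⁴ with A_surf = 2A = 14.50 m².
T⁴ = 947.8/(0.25·5.67×10⁻⁸·14.50) = 4.612×10⁹ K⁴.

T ≈ 261 K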